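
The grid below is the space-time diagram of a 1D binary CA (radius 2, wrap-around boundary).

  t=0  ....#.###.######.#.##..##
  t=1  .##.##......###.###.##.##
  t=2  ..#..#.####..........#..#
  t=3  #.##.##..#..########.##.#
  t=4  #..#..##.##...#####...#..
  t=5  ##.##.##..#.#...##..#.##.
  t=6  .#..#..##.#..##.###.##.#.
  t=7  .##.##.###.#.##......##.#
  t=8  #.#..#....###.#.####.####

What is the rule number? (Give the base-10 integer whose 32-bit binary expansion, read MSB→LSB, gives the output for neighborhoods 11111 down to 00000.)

3324197747

  [31] ##### => #  t=0,i=12
  [30] ####. => #  t=0,i=14
  [29] ###.# => .  t=0,i=8
  [28] ###.. => .  t=2,i=10
  [27] ##.## => .  t=0,i=9
  [26] ##.#. => #  t=0,i=16
  [25] ##..# => #  t=0,i=21
  [24] ##... => .  t=0,i=0
  [23] #.### => .  t=0,i=6
  [22] #.##. => .  t=0,i=19
  [21] #.#.# => #  t=0,i=17
  [20] #.#.. => .  t=5,i=12
  [19] #..## => .  t=0,i=22
  [18] #..#. => .  t=2,i=1
  [17] #...# => #  t=4,i=12
  [16] #.... => #  t=0,i=1
  [15] .#### => .  t=0,i=11
  [14] .###. => .  t=0,i=7
  [13] .##.# => #  t=1,i=2
  [12] .##.. => #  t=0,i=20
  [11] .#.## => #  t=0,i=5
  [10] .#.#. => .  t=5,i=11
  [9] .#..# => #  t=2,i=0
  [8] .#... => #  t=5,i=13
  [7] ..### => .  t=1,i=12
  [6] ..##. => #  t=0,i=23
  [5] ..#.# => #  t=0,i=4
  [4] ..#.. => #  t=2,i=2
  [3] ...## => .  t=1,i=11
  [2] ...#. => .  t=0,i=3
  [1] ....# => #  t=0,i=2
  [0] ..... => #  t=1,i=8
  bits 11000110001000110011101101110011 = 3324197747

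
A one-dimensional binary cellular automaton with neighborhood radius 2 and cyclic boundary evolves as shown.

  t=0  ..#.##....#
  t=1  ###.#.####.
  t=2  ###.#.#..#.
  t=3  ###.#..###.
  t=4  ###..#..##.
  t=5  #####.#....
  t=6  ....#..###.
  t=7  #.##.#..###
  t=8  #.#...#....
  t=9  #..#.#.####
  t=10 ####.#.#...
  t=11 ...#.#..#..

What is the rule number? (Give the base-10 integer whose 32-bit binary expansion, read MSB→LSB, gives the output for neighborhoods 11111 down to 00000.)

  nb #####: next=.  (t=5,i=2, bit31=0)
  nb ####.: next=.  (t=1,i=8, bit30=0)
  nb ###.#: next=#  (t=1,i=2, bit29=1)
  nb ###..: next=#  (t=4,i=2, bit28=1)
  nb ##.##: next=.  (t=1,i=10, bit27=0)
  nb ##.#.: next=.  (t=1,i=3, bit26=0)
  nb ##..#: next=#  (t=4,i=3, bit25=1)
  nb ##...: next=#  (t=0,i=6, bit24=1)
  nb #.###: next=#  (t=1,i=0, bit23=1)
  nb #.##.: next=#  (t=0,i=4, bit22=1)
  nb #.#.#: next=#  (t=1,i=4, bit21=1)
  nb #.#..: next=.  (t=2,i=6, bit20=0)
  nb #..##: next=.  (t=3,i=6, bit19=0)
  nb #..#.: next=#  (t=0,i=1, bit18=1)
  nb #...#: next=.  (t=8,i=4, bit17=0)
  nb #....: next=#  (t=0,i=7, bit16=1)
  nb .####: next=.  (t=1,i=7, bit15=0)
  nb .###.: next=#  (t=1,i=1, bit14=1)
  nb .##.#: next=.  (t=4,i=9, bit13=0)
  nb .##..: next=.  (t=0,i=5, bit12=0)
  nb .#.##: next=.  (t=0,i=3, bit11=0)
  nb .#.#.: next=.  (t=2,i=5, bit10=0)
  nb .#..#: next=#  (t=0,i=0, bit9=1)
  nb .#...: next=#  (t=5,i=7, bit8=1)
  nb ..###: next=.  (t=3,i=7, bit7=0)
  nb ..##.: next=.  (t=4,i=8, bit6=0)
  nb ..#.#: next=#  (t=0,i=2, bit5=1)
  nb ..#..: next=.  (t=0,i=10, bit4=0)
  nb ...##: next=.  (t=5,i=10, bit3=0)
  nb ...#.: next=#  (t=0,i=9, bit2=1)
  nb ....#: next=#  (t=0,i=8, bit1=1)
  nb .....: next=.  (t=6,i=1, bit0=0)
  bits 00110011111001010100001100100110 = 870662950

870662950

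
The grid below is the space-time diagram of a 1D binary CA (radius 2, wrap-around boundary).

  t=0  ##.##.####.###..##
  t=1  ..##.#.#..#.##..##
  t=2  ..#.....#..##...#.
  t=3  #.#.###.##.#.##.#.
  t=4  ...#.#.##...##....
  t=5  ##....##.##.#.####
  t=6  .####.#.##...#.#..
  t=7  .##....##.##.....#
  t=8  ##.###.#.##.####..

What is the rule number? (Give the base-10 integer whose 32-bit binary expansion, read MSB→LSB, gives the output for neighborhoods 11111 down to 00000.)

  [31] ##### => .  t=5,i=16
  [30] ####. => .  t=0,i=0
  [29] ###.# => .  t=0,i=1
  [28] ###.. => #  t=0,i=13
  [27] ##.## => #  t=0,i=2
  [26] ##.#. => .  t=1,i=4
  [25] ##..# => .  t=0,i=14
  [24] ##... => #  t=2,i=13
  [23] #.### => .  t=0,i=6
  [22] #.##. => #  t=0,i=3
  [21] #.#.# => .  t=1,i=5
  [20] #.#.. => .  t=1,i=7
  [19] #..## => .  t=0,i=15
  [18] #..#. => .  t=1,i=9
  [17] #...# => #  t=2,i=0
  [16] #.... => #  t=2,i=4
  [15] .#### => #  t=0,i=7
  [14] .###. => #  t=0,i=12
  [13] .##.# => .  t=0,i=4
  [12] .##.. => .  t=1,i=13
  [11] .#.## => #  t=1,i=11
  [10] .#.#. => .  t=1,i=6
  [9] .#..# => #  t=1,i=8
  [8] .#... => .  t=2,i=3
  [7] ..### => #  t=0,i=16
  [6] ..##. => #  t=1,i=2
  [5] ..#.# => .  t=1,i=10
  [4] ..#.. => #  t=2,i=2
  [3] ...## => .  t=4,i=11
  [2] ...#. => .  t=2,i=1
  [1] ....# => #  t=2,i=6
  [0] ..... => #  t=2,i=5
  bits 00011001010000111100101011010011 = 423873235

423873235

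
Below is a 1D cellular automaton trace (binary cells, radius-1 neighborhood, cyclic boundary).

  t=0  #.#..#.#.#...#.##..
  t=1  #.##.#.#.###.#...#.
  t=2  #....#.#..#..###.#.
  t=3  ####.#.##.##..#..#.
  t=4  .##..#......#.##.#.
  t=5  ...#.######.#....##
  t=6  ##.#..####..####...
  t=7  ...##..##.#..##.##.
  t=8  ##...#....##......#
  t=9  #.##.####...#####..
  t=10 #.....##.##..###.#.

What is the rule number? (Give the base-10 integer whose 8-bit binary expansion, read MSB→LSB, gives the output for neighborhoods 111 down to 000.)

149

  ### -> #   bit 7 = 1  t=1,i=10
  ##. -> .   bit 6 = 0  t=0,i=16
  #.# -> .   bit 5 = 0  t=0,i=1
  #.. -> #   bit 4 = 1  t=0,i=3
  .## -> .   bit 3 = 0  t=0,i=15
  .#. -> #   bit 2 = 1  t=0,i=0
  ..# -> .   bit 1 = 0  t=0,i=4
  ... -> #   bit 0 = 1  t=0,i=11
  bits 10010101 = 149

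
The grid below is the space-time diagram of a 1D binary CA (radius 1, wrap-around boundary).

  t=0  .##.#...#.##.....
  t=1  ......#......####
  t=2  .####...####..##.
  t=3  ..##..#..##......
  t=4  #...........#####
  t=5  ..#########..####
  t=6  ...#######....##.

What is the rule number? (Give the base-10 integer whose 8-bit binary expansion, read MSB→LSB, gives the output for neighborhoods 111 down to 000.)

129

  ###|#  b7=1 t=1,i=14
  ##.|.  b6=0 t=0,i=2
  #.#|.  b5=0 t=0,i=3
  #..|.  b4=0 t=0,i=5
  .##|.  b3=0 t=0,i=1
  .#.|.  b2=0 t=0,i=4
  ..#|.  b1=0 t=0,i=0
  ...|#  b0=1 t=0,i=6
  bits 10000001 = 129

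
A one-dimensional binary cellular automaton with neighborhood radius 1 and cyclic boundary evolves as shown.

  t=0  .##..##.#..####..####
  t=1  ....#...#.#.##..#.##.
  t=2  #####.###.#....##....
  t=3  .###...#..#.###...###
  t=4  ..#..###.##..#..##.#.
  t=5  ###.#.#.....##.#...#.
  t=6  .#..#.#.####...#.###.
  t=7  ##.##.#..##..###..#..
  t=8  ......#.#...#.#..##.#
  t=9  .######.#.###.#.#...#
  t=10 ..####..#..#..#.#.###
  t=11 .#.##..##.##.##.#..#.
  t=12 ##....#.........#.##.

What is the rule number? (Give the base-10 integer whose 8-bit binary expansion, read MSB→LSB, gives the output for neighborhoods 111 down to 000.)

135

  ### -> #   bit 7 = 1  t=0,i=12
  ##. -> .   bit 6 = 0  t=0,i=2
  #.# -> .   bit 5 = 0  t=0,i=0
  #.. -> .   bit 4 = 0  t=0,i=3
  .## -> .   bit 3 = 0  t=0,i=1
  .#. -> #   bit 2 = 1  t=0,i=8
  ..# -> #   bit 1 = 1  t=0,i=4
  ... -> #   bit 0 = 1  t=1,i=0
  bits 10000111 = 135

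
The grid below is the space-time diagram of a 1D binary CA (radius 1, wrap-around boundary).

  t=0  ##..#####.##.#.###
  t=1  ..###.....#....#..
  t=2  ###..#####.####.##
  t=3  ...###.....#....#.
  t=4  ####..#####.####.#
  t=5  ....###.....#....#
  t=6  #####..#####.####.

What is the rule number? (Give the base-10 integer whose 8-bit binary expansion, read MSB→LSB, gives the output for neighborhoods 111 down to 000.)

27

  ### -> .   bit 7 = 0  t=0,i=0
  ##. -> .   bit 6 = 0  t=0,i=1
  #.# -> .   bit 5 = 0  t=0,i=9
  #.. -> #   bit 4 = 1  t=0,i=2
  .## -> #   bit 3 = 1  t=0,i=4
  .#. -> .   bit 2 = 0  t=0,i=13
  ..# -> #   bit 1 = 1  t=0,i=3
  ... -> #   bit 0 = 1  t=1,i=0
  bits 00011011 = 27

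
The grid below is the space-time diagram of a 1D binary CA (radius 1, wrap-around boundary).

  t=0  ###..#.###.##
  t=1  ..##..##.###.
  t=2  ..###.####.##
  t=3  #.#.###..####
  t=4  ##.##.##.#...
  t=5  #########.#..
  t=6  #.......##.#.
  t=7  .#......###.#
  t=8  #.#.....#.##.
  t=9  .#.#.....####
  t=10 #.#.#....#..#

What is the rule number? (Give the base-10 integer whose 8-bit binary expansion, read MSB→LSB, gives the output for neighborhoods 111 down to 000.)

  ###|.  b7=0 t=0,i=0
  ##.|#  b6=1 t=0,i=2
  #.#|#  b5=1 t=0,i=6
  #..|#  b4=1 t=0,i=3
  .##|#  b3=1 t=0,i=7
  .#.|.  b2=0 t=0,i=5
  ..#|.  b1=0 t=0,i=4
  ...|.  b0=0 t=1,i=0
  bits 01111000 = 120

120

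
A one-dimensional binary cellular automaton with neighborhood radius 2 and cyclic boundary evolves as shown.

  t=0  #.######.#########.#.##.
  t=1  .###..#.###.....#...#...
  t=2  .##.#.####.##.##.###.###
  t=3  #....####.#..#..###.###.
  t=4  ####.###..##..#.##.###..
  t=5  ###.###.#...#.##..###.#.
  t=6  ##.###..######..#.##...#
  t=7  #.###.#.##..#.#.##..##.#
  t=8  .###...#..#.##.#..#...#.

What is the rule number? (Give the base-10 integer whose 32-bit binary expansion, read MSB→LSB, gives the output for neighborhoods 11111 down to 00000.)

1267978150

  ##### -> .   bit 31 = 0  t=0,i=4
  ####. -> #   bit 30 = 1  t=0,i=6
  ###.# -> .   bit 29 = 0  t=0,i=7
  ###.. -> .   bit 28 = 0  t=1,i=3
  ##.## -> #   bit 27 = 1  t=0,i=8
  ##.#. -> .   bit 26 = 0  t=0,i=18
  ##..# -> #   bit 25 = 1  t=1,i=4
  ##... -> #   bit 24 = 1  t=1,i=11
  #.### -> #   bit 23 = 1  t=0,i=2
  #.##. -> .   bit 22 = 0  t=0,i=21
  #.#.# -> .   bit 21 = 0  t=0,i=0
  #.#.. -> #   bit 20 = 1  t=3,i=0
  #..## -> .   bit 19 = 0  t=3,i=15
  #..#. -> .   bit 18 = 0  t=1,i=5
  #...# -> #   bit 17 = 1  t=1,i=18
  #.... -> #   bit 16 = 1  t=1,i=12
  .#### -> #   bit 15 = 1  t=0,i=3
  .###. -> #   bit 14 = 1  t=1,i=2
  .##.# -> .   bit 13 = 0  t=0,i=22
  .##.. -> .   bit 12 = 0  t=4,i=11
  .#.## -> #   bit 11 = 1  t=0,i=1
  .#.#. -> #   bit 10 = 1  t=7,i=13
  .#..# -> #   bit 9 = 1  t=3,i=11
  .#... -> #   bit 8 = 1  t=1,i=17
  ..### -> #   bit 7 = 1  t=1,i=1
  ..##. -> .   bit 6 = 0  t=4,i=10
  ..#.# -> #   bit 5 = 1  t=1,i=6
  ..#.. -> .   bit 4 = 0  t=1,i=16
  ...## -> .   bit 3 = 0  t=1,i=0
  ...#. -> #   bit 2 = 1  t=1,i=15
  ....# -> #   bit 1 = 1  t=1,i=14
  ..... -> .   bit 0 = 0  t=1,i=13
  bits 01001011100100111100111110100110 = 1267978150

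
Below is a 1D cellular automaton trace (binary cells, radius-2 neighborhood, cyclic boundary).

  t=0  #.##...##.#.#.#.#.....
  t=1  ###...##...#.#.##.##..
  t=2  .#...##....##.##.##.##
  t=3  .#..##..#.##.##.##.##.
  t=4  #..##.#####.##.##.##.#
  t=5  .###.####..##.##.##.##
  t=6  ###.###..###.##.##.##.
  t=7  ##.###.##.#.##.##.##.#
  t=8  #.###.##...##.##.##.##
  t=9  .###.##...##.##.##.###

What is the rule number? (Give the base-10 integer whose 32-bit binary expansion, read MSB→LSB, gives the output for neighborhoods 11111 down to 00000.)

2329791593

  #####|#  b31=1 t=4,i=8
  ####.|.  b30=0 t=4,i=9
  ###.#|.  b29=0 t=4,i=10
  ###..|.  b28=0 t=1,i=2
  ##.##|#  b27=1 t=1,i=17
  ##.#.|.  b26=0 t=0,i=9
  ##..#|#  b25=1 t=1,i=20
  ##...|.  b24=0 t=0,i=4
  #.###|#  b23=1 t=4,i=6
  #.##.|#  b22=1 t=0,i=2
  #.#.#|.  b21=0 t=0,i=10
  #.#..|#  b20=1 t=0,i=16
  #..##|#  b19=1 t=1,i=21
  #..#.|#  b18=1 t=3,i=0
  #...#|.  b17=0 t=0,i=5
  #....|#  b16=1 t=0,i=18
  .####|#  b15=1 t=4,i=7
  .###.|#  b14=1 t=1,i=1
  .##.#|.  b13=0 t=0,i=8
  .##..|.  b12=0 t=0,i=3
  .#.##|#  b11=1 t=0,i=1
  .#.#.|#  b10=1 t=0,i=11
  .#..#|.  b9=0 t=3,i=2
  .#...|.  b8=0 t=0,i=17
  ..###|.  b7=0 t=1,i=0
  ..##.|#  b6=1 t=0,i=7
  ..#.#|#  b5=1 t=0,i=0
  ..#..|.  b4=0 t=3,i=1
  ...##|#  b3=1 t=0,i=6
  ...#.|.  b2=0 t=0,i=21
  ....#|.  b1=0 t=0,i=20
  .....|#  b0=1 t=0,i=19
  bits 10001010110111011100110001101001 = 2329791593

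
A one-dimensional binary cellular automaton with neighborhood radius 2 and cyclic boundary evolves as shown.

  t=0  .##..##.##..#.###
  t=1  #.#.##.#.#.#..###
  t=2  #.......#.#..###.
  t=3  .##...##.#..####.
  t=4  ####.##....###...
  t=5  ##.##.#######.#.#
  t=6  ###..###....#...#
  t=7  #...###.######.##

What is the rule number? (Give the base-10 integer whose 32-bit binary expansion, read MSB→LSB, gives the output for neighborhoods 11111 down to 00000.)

697161182

  ##### -> .   bit 31 = 0  t=5,i=8
  ####. -> .   bit 30 = 0  t=1,i=16
  ###.# -> #   bit 29 = 1  t=0,i=16
  ###.. -> .   bit 28 = 0  t=3,i=15
  ##.## -> #   bit 27 = 1  t=0,i=0
  ##.#. -> .   bit 26 = 0  t=1,i=1
  ##..# -> .   bit 25 = 0  t=0,i=3
  ##... -> #   bit 24 = 1  t=3,i=3
  #.### -> #   bit 23 = 1  t=0,i=14
  #.##. -> .   bit 22 = 0  t=0,i=1
  #.#.# -> .   bit 21 = 0  t=1,i=2
  #.#.. -> .   bit 20 = 0  t=1,i=11
  #..## -> #   bit 19 = 1  t=0,i=4
  #..#. -> #   bit 18 = 1  t=0,i=11
  #...# -> .   bit 17 = 0  t=3,i=4
  #.... -> #   bit 16 = 1  t=2,i=2
  .#### -> #   bit 15 = 1  t=1,i=15
  .###. -> #   bit 14 = 1  t=0,i=15
  .##.# -> .   bit 13 = 0  t=0,i=6
  .##.. -> #   bit 12 = 1  t=0,i=2
  .#.## -> .   bit 11 = 0  t=0,i=13
  .#.#. -> #   bit 10 = 1  t=1,i=8
  .#..# -> .   bit 9 = 0  t=1,i=12
  .#... -> #   bit 8 = 1  t=2,i=1
  ..### -> #   bit 7 = 1  t=1,i=14
  ..##. -> #   bit 6 = 1  t=0,i=5
  ..#.# -> .   bit 5 = 0  t=0,i=12
  ..#.. -> #   bit 4 = 1  t=6,i=12
  ...## -> #   bit 3 = 1  t=3,i=5
  ...#. -> #   bit 2 = 1  t=2,i=7
  ....# -> #   bit 1 = 1  t=2,i=6
  ..... -> .   bit 0 = 0  t=2,i=3
  bits 00101001100011011101010111011110 = 697161182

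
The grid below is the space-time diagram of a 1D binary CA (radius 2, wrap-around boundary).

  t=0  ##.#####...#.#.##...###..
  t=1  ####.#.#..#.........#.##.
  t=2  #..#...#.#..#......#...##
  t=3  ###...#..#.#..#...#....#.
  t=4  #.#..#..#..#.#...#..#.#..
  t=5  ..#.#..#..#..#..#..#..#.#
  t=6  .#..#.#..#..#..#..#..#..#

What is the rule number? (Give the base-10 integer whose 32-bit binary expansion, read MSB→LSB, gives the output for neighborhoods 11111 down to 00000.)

  [31] ##### => #  t=0,i=5
  [30] ####. => .  t=0,i=6
  [29] ###.# => #  t=1,i=3
  [28] ###.. => #  t=0,i=7
  [27] ##.## => #  t=0,i=2
  [26] ##.#. => .  t=1,i=4
  [25] ##..# => #  t=0,i=23
  [24] ##... => .  t=0,i=8
  [23] #.### => #  t=0,i=3
  [22] #.##. => .  t=0,i=15
  [21] #.#.# => .  t=0,i=13
  [20] #.#.. => #  t=1,i=7
  [19] #..## => .  t=0,i=24
  [18] #..#. => #  t=1,i=9
  [17] #...# => .  t=0,i=9
  [16] #.... => #  t=1,i=12
  [15] .#### => .  t=0,i=4
  [14] .###. => .  t=0,i=21
  [13] .##.# => #  t=0,i=1
  [12] .##.. => .  t=0,i=16
  [11] .#.## => .  t=0,i=14
  [10] .#.#. => .  t=0,i=12
  [9] .#..# => .  t=1,i=8
  [8] .#... => .  t=1,i=11
  [7] ..### => #  t=0,i=20
  [6] ..##. => #  t=0,i=0
  [5] ..#.# => .  t=0,i=11
  [4] ..#.. => .  t=1,i=10
  [3] ...## => .  t=0,i=19
  [2] ...#. => #  t=0,i=10
  [1] ....# => .  t=1,i=18
  [0] ..... => .  t=1,i=13
  bits 10111010100101010010000011000100 = 3130335428

3130335428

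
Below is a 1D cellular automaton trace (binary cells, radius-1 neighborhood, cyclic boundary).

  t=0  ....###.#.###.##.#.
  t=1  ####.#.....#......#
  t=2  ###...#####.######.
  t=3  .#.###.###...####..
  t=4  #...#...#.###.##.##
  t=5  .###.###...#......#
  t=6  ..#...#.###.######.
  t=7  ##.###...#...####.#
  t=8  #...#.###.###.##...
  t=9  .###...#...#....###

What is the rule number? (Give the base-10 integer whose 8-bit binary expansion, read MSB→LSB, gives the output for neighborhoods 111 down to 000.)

147

  nb ###: next=#  (t=0,i=5, bit7=1)
  nb ##.: next=.  (t=0,i=6, bit6=0)
  nb #.#: next=.  (t=0,i=7, bit5=0)
  nb #..: next=#  (t=0,i=18, bit4=1)
  nb .##: next=.  (t=0,i=4, bit3=0)
  nb .#.: next=.  (t=0,i=8, bit2=0)
  nb ..#: next=#  (t=0,i=3, bit1=1)
  nb ...: next=#  (t=0,i=0, bit0=1)
  bits 10010011 = 147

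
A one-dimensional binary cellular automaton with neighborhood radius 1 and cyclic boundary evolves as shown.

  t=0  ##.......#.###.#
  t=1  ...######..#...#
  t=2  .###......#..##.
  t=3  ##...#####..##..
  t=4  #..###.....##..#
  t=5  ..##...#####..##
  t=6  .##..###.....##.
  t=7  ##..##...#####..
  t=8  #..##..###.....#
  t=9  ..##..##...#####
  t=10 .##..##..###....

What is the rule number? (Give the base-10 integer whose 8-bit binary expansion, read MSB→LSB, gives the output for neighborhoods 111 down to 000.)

  ###|.  b7=0 t=0,i=0
  ##.|.  b6=0 t=0,i=1
  #.#|.  b5=0 t=0,i=10
  #..|.  b4=0 t=0,i=2
  .##|#  b3=1 t=0,i=11
  .#.|.  b2=0 t=0,i=9
  ..#|#  b1=1 t=0,i=8
  ...|#  b0=1 t=0,i=3
  bits 00001011 = 11

11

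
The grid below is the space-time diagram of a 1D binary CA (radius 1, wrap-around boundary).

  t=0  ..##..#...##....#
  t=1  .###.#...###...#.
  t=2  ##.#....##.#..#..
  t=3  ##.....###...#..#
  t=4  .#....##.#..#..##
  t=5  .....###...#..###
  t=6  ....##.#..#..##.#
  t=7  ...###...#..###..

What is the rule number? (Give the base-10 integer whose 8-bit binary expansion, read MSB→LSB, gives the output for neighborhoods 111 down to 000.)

74

  [7] ### => .  t=1,i=2
  [6] ##. => #  t=0,i=3
  [5] #.# => .  t=1,i=4
  [4] #.. => .  t=0,i=0
  [3] .## => #  t=0,i=2
  [2] .#. => .  t=0,i=6
  [1] ..# => #  t=0,i=1
  [0] ... => .  t=0,i=8
  bits 01001010 = 74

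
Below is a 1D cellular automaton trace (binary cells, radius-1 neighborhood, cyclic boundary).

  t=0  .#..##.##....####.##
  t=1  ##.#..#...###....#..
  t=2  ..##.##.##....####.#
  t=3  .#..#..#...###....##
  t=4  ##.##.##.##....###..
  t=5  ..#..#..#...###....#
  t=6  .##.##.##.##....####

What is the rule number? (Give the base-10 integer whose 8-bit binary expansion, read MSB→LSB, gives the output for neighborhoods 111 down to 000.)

39

  nb ###: next=.  (t=0,i=14, bit7=0)
  nb ##.: next=.  (t=0,i=5, bit6=0)
  nb #.#: next=#  (t=0,i=0, bit5=1)
  nb #..: next=.  (t=0,i=2, bit4=0)
  nb .##: next=.  (t=0,i=4, bit3=0)
  nb .#.: next=#  (t=0,i=1, bit2=1)
  nb ..#: next=#  (t=0,i=3, bit1=1)
  nb ...: next=#  (t=0,i=10, bit0=1)
  bits 00100111 = 39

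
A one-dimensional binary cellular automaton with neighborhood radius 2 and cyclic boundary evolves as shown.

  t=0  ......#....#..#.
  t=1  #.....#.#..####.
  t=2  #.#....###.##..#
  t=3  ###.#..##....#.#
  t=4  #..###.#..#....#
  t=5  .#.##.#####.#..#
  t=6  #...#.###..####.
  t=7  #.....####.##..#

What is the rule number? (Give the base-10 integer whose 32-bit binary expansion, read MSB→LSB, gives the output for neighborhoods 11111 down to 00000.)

  [31] ##### => #  t=5,i=8
  [30] ####. => .  t=1,i=13
  [29] ###.# => .  t=1,i=14
  [28] ###.. => #  t=6,i=8
  [27] ##.## => .  t=2,i=10
  [26] ##.#. => #  t=1,i=15
  [25] ##..# => #  t=2,i=13
  [24] ##... => .  t=3,i=9
  [23] #.### => #  t=3,i=15
  [22] #.##. => .  t=2,i=11
  [21] #.#.# => .  t=5,i=1
  [20] #.#.. => #  t=1,i=0
  [19] #..## => .  t=1,i=10
  [18] #..#. => #  t=0,i=13
  [17] #...# => .  t=6,i=2
  [16] #.... => #  t=0,i=0
  [15] .#### => #  t=1,i=12
  [14] .###. => #  t=2,i=8
  [13] .##.# => #  t=2,i=0
  [12] .##.. => .  t=2,i=12
  [11] .#.## => .  t=3,i=14
  [10] .#.#. => #  t=1,i=7
  [9] .#..# => #  t=0,i=12
  [8] .#... => .  t=0,i=7
  [7] ..### => #  t=1,i=11
  [6] ..##. => #  t=2,i=15
  [5] ..#.# => .  t=1,i=6
  [4] ..#.. => #  t=0,i=6
  [3] ...## => .  t=2,i=6
  [2] ...#. => .  t=0,i=5
  [1] ....# => .  t=0,i=4
  [0] ..... => .  t=0,i=1
  bits 10010110100101011110011011010000 = 2526406352

2526406352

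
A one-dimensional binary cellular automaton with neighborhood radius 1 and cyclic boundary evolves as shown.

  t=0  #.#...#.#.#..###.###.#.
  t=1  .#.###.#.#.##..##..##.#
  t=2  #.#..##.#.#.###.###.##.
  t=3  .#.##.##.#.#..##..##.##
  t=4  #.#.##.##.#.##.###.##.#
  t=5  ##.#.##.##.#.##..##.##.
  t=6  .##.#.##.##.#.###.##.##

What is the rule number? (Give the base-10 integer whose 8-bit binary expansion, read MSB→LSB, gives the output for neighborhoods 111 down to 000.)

115

  [7] ### => .  t=0,i=14
  [6] ##. => #  t=0,i=15
  [5] #.# => #  t=0,i=1
  [4] #.. => #  t=0,i=3
  [3] .## => .  t=0,i=13
  [2] .#. => .  t=0,i=0
  [1] ..# => #  t=0,i=5
  [0] ... => #  t=0,i=4
  bits 01110011 = 115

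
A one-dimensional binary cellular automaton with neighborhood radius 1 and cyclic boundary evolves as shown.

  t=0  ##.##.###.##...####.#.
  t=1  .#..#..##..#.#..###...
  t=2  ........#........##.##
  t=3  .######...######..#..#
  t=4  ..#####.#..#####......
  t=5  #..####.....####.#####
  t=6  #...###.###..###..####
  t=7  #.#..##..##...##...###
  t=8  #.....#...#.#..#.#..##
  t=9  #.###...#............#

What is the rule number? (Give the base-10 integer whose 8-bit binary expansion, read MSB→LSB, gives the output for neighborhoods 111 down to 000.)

193

  [7] ### => #  t=0,i=7
  [6] ##. => #  t=0,i=1
  [5] #.# => .  t=0,i=2
  [4] #.. => .  t=0,i=12
  [3] .## => .  t=0,i=0
  [2] .#. => .  t=0,i=20
  [1] ..# => .  t=0,i=14
  [0] ... => #  t=0,i=13
  bits 11000001 = 193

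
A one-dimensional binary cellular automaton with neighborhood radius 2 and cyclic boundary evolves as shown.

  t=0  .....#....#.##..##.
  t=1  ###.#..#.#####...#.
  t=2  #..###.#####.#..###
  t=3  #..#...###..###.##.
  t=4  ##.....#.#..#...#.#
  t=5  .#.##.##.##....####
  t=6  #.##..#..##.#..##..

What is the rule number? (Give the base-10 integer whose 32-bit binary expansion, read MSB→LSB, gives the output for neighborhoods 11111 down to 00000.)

2496764581

  #####|#  b31=1 t=1,i=11
  ####.|.  b30=0 t=1,i=12
  ###.#|.  b29=0 t=1,i=2
  ###..|#  b28=1 t=1,i=13
  ##.##|.  b27=0 t=2,i=6
  ##.#.|#  b26=1 t=1,i=3
  ##..#|.  b25=0 t=0,i=14
  ##...|.  b24=0 t=0,i=18
  #.###|#  b23=1 t=1,i=0
  #.##.|#  b22=1 t=0,i=12
  #.#.#|.  b21=0 t=5,i=1
  #.#..|#  b20=1 t=1,i=4
  #..##|.  b19=0 t=0,i=15
  #..#.|.  b18=0 t=1,i=6
  #...#|.  b17=0 t=1,i=15
  #....|#  b16=1 t=0,i=0
  .####|#  b15=1 t=1,i=10
  .###.|.  b14=0 t=1,i=1
  .##.#|.  b13=0 t=3,i=17
  .##..|#  b12=1 t=0,i=13
  .#.##|#  b11=1 t=0,i=11
  .#.#.|.  b10=0 t=4,i=8
  .#..#|#  b9=1 t=1,i=5
  .#...|.  b8=0 t=0,i=6
  ..###|#  b7=1 t=2,i=3
  ..##.|.  b6=0 t=0,i=16
  ..#.#|#  b5=1 t=0,i=10
  ..#..|.  b4=0 t=0,i=5
  ...##|.  b3=0 t=3,i=6
  ...#.|#  b2=1 t=0,i=4
  ....#|.  b1=0 t=0,i=3
  .....|#  b0=1 t=0,i=1
  bits 10010100110100011001101010100101 = 2496764581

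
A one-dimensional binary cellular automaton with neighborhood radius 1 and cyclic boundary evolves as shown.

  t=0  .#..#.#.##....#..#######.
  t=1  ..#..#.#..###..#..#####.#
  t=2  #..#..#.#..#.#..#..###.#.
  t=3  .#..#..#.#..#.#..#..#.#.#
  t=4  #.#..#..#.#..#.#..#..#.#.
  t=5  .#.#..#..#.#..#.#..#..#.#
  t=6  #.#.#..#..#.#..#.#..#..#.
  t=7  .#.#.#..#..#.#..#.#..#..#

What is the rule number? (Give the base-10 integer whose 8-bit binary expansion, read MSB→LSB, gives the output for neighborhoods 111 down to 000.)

177

  ### -> #   bit 7 = 1  t=0,i=18
  ##. -> .   bit 6 = 0  t=0,i=9
  #.# -> #   bit 5 = 1  t=0,i=5
  #.. -> #   bit 4 = 1  t=0,i=2
  .## -> .   bit 3 = 0  t=0,i=8
  .#. -> .   bit 2 = 0  t=0,i=1
  ..# -> .   bit 1 = 0  t=0,i=0
  ... -> #   bit 0 = 1  t=0,i=11
  bits 10110001 = 177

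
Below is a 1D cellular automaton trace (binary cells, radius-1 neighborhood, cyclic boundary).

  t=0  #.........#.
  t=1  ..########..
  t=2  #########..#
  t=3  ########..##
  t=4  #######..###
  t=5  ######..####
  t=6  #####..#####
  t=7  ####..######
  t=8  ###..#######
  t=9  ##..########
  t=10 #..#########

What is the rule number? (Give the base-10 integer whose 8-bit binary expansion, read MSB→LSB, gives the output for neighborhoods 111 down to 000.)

139

  nb ###: next=#  (t=1,i=3, bit7=1)
  nb ##.: next=.  (t=1,i=9, bit6=0)
  nb #.#: next=.  (t=0,i=11, bit5=0)
  nb #..: next=.  (t=0,i=1, bit4=0)
  nb .##: next=#  (t=1,i=2, bit3=1)
  nb .#.: next=.  (t=0,i=0, bit2=0)
  nb ..#: next=#  (t=0,i=9, bit1=1)
  nb ...: next=#  (t=0,i=2, bit0=1)
  bits 10001011 = 139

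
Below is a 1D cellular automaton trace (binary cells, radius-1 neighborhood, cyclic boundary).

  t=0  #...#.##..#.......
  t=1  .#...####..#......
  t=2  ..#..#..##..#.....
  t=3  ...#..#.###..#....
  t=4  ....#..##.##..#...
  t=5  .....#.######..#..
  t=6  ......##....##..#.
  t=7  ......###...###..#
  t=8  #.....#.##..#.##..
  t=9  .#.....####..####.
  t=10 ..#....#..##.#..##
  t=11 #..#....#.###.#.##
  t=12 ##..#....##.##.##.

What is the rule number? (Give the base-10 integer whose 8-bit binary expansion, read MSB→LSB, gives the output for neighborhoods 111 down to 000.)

  nb ###: next=.  (t=1,i=6, bit7=0)
  nb ##.: next=#  (t=0,i=7, bit6=1)
  nb #.#: next=#  (t=0,i=5, bit5=1)
  nb #..: next=#  (t=0,i=1, bit4=1)
  nb .##: next=#  (t=0,i=6, bit3=1)
  nb .#.: next=.  (t=0,i=0, bit2=0)
  nb ..#: next=.  (t=0,i=3, bit1=0)
  nb ...: next=.  (t=0,i=2, bit0=0)
  bits 01111000 = 120

120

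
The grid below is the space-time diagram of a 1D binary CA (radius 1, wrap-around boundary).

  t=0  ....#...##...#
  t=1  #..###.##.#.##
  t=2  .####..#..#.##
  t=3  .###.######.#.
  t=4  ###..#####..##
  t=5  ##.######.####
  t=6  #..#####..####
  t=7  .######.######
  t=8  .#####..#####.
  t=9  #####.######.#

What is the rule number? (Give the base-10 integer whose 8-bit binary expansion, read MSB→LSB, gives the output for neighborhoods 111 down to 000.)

  [7] ### => #  t=1,i=4
  [6] ##. => .  t=0,i=9
  [5] #.# => .  t=1,i=6
  [4] #.. => #  t=0,i=0
  [3] .## => #  t=0,i=8
  [2] .#. => #  t=0,i=4
  [1] ..# => #  t=0,i=3
  [0] ... => .  t=0,i=1
  bits 10011110 = 158

158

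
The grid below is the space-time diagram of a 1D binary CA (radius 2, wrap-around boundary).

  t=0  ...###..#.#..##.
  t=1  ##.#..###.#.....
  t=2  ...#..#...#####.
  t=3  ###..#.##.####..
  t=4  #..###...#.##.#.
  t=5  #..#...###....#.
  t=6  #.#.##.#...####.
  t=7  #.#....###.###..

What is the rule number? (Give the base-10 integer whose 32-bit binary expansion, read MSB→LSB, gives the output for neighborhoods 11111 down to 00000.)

  nb #####: next=#  (t=2,i=12, bit31=1)
  nb ####.: next=#  (t=2,i=13, bit30=1)
  nb ###.#: next=.  (t=1,i=8, bit29=0)
  nb ###..: next=.  (t=0,i=5, bit28=0)
  nb ##.##: next=#  (t=3,i=9, bit27=1)
  nb ##.#.: next=.  (t=1,i=2, bit26=0)
  nb ##..#: next=#  (t=0,i=6, bit25=1)
  nb ##...: next=.  (t=0,i=15, bit24=0)
  nb #.###: next=.  (t=3,i=10, bit23=0)
  nb #.##.: next=.  (t=3,i=7, bit22=0)
  nb #.#.#: next=#  (t=4,i=14, bit21=1)
  nb #.#..: next=#  (t=0,i=10, bit20=1)
  nb #..##: next=.  (t=0,i=12, bit19=0)
  nb #..#.: next=#  (t=0,i=7, bit18=1)
  nb #...#: next=#  (t=2,i=8, bit17=1)
  nb #....: next=#  (t=0,i=0, bit16=1)
  nb .####: next=#  (t=2,i=11, bit15=1)
  nb .###.: next=.  (t=0,i=4, bit14=0)
  nb .##.#: next=.  (t=1,i=1, bit13=0)
  nb .##..: next=.  (t=0,i=14, bit12=0)
  nb .#.##: next=.  (t=3,i=6, bit11=0)
  nb .#.#.: next=.  (t=0,i=9, bit10=0)
  nb .#..#: next=.  (t=0,i=11, bit9=0)
  nb .#...: next=#  (t=1,i=11, bit8=1)
  nb ..###: next=#  (t=0,i=3, bit7=1)
  nb ..##.: next=.  (t=0,i=13, bit6=0)
  nb ..#.#: next=#  (t=0,i=8, bit5=1)
  nb ..#..: next=.  (t=2,i=3, bit4=0)
  nb ...##: next=.  (t=0,i=2, bit3=0)
  nb ...#.: next=#  (t=2,i=2, bit2=1)
  nb ....#: next=#  (t=0,i=1, bit1=1)
  nb .....: next=#  (t=1,i=13, bit0=1)
  bits 11001010001101111000000110100111 = 3392635303

3392635303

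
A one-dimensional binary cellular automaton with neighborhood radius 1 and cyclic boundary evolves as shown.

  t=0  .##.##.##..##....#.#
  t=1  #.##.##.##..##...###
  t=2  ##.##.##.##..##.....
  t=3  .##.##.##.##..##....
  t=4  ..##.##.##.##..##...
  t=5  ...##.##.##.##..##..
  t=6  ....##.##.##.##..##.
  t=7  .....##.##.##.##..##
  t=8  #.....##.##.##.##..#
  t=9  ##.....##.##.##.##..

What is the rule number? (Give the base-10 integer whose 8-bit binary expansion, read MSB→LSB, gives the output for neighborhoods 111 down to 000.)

116

  ### -> .   bit 7 = 0  t=1,i=18
  ##. -> #   bit 6 = 1  t=0,i=2
  #.# -> #   bit 5 = 1  t=0,i=0
  #.. -> #   bit 4 = 1  t=0,i=9
  .## -> .   bit 3 = 0  t=0,i=1
  .#. -> #   bit 2 = 1  t=0,i=17
  ..# -> .   bit 1 = 0  t=0,i=10
  ... -> .   bit 0 = 0  t=0,i=14
  bits 01110100 = 116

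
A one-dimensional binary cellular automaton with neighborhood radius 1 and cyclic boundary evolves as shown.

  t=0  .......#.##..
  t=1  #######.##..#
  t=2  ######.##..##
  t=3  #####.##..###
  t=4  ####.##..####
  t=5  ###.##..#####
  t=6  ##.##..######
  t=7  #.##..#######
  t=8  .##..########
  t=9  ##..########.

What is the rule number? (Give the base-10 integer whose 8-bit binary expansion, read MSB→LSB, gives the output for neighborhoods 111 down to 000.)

171

  ### -> #   bit 7 = 1  t=1,i=0
  ##. -> .   bit 6 = 0  t=0,i=10
  #.# -> #   bit 5 = 1  t=0,i=8
  #.. -> .   bit 4 = 0  t=0,i=11
  .## -> #   bit 3 = 1  t=0,i=9
  .#. -> .   bit 2 = 0  t=0,i=7
  ..# -> #   bit 1 = 1  t=0,i=6
  ... -> #   bit 0 = 1  t=0,i=0
  bits 10101011 = 171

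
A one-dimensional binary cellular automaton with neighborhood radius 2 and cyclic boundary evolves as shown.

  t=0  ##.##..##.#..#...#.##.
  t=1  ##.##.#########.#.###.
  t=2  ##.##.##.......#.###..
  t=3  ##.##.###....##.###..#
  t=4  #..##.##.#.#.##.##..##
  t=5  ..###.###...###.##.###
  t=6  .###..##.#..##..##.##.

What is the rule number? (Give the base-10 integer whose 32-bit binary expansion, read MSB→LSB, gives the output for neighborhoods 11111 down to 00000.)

  [31] ##### => .  t=1,i=8
  [30] ####. => .  t=1,i=13
  [29] ###.# => .  t=1,i=14
  [28] ###.. => .  t=2,i=19
  [27] ##.## => .  t=0,i=2
  [26] ##.#. => #  t=0,i=9
  [25] ##..# => .  t=0,i=5
  [24] ##... => #  t=2,i=8
  [23] #.### => #  t=1,i=6
  [22] #.##. => #  t=0,i=0
  [21] #.#.# => .  t=1,i=16
  [20] #.#.. => #  t=0,i=10
  [19] #..## => #  t=0,i=6
  [18] #..#. => #  t=0,i=12
  [17] #...# => .  t=0,i=15
  [16] #.... => .  t=2,i=9
  [15] .#### => #  t=1,i=7
  [14] .###. => #  t=1,i=19
  [13] .##.# => #  t=0,i=1
  [12] .##.. => #  t=0,i=4
  [11] .#.## => #  t=0,i=18
  [10] .#.#. => .  t=4,i=10
  [9] .#..# => #  t=0,i=11
  [8] .#... => #  t=0,i=14
  [7] ..### => #  t=3,i=21
  [6] ..##. => #  t=0,i=7
  [5] ..#.# => .  t=0,i=17
  [4] ..#.. => #  t=0,i=13
  [3] ...## => .  t=3,i=12
  [2] ...#. => #  t=0,i=16
  [1] ....# => #  t=2,i=13
  [0] ..... => .  t=2,i=10
  bits 00000101110111001111101111010110 = 98368470

98368470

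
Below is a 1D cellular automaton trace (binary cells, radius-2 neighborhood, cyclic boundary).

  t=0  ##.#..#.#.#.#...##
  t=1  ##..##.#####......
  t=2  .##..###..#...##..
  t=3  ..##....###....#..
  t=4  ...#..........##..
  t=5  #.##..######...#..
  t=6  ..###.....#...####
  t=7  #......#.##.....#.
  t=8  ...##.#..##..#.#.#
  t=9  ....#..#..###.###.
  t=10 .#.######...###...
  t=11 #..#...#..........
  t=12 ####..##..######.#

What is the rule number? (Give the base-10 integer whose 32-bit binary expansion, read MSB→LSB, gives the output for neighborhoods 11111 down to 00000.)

  #####|.  b31=0 t=1,i=9
  ####.|#  b30=1 t=0,i=0
  ###.#|#  b29=1 t=0,i=1
  ###..|.  b28=0 t=1,i=11
  ##.##|#  b27=1 t=1,i=6
  ##.#.|.  b26=0 t=0,i=2
  ##..#|#  b25=1 t=1,i=2
  ##...|.  b24=0 t=1,i=12
  #.###|#  b23=1 t=1,i=7
  #.##.|#  b22=1 t=5,i=2
  #.#.#|#  b21=1 t=0,i=8
  #.#..|.  b20=0 t=0,i=3
  #..##|.  b19=0 t=1,i=3
  #..#.|#  b18=1 t=0,i=5
  #...#|.  b17=0 t=0,i=14
  #....|.  b16=0 t=1,i=13
  .####|.  b15=0 t=0,i=17
  .###.|.  b14=0 t=2,i=6
  .##.#|#  b13=1 t=1,i=5
  .##..|#  b12=1 t=1,i=1
  .#.##|.  b11=0 t=5,i=1
  .#.#.|#  b10=1 t=0,i=7
  .#..#|#  b9=1 t=0,i=4
  .#...|.  b8=0 t=0,i=13
  ..###|.  b7=0 t=0,i=16
  ..##.|.  b6=0 t=1,i=0
  ..#.#|.  b5=0 t=0,i=6
  ..#..|#  b4=1 t=2,i=10
  ...##|.  b3=0 t=0,i=15
  ...#.|#  b2=1 t=3,i=14
  ....#|.  b1=0 t=1,i=16
  .....|#  b0=1 t=1,i=14
  bits 01101010111001000011011000010101 = 1793340949

1793340949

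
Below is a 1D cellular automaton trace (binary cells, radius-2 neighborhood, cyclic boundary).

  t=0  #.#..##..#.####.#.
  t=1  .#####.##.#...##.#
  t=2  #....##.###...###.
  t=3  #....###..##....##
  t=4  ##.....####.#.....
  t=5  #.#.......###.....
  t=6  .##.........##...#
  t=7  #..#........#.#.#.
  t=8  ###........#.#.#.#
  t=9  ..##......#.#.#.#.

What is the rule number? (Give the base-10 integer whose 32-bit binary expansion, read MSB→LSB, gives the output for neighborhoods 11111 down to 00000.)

1058811460

  nb #####: next=.  (t=1,i=3, bit31=0)
  nb ####.: next=.  (t=0,i=13, bit30=0)
  nb ###.#: next=#  (t=0,i=14, bit29=1)
  nb ###..: next=#  (t=2,i=10, bit28=1)
  nb ##.##: next=#  (t=1,i=6, bit27=1)
  nb ##.#.: next=#  (t=0,i=15, bit26=1)
  nb ##..#: next=#  (t=0,i=7, bit25=1)
  nb ##...: next=#  (t=2,i=11, bit24=1)
  nb #.###: next=.  (t=0,i=11, bit23=0)
  nb #.##.: next=.  (t=1,i=7, bit22=0)
  nb #.#.#: next=.  (t=0,i=0, bit21=0)
  nb #.#..: next=#  (t=0,i=2, bit20=1)
  nb #..##: next=#  (t=0,i=4, bit19=1)
  nb #..#.: next=#  (t=0,i=8, bit18=1)
  nb #...#: next=.  (t=1,i=12, bit17=0)
  nb #....: next=.  (t=2,i=2, bit16=0)
  nb .####: next=.  (t=0,i=12, bit15=0)
  nb .###.: next=.  (t=2,i=9, bit14=0)
  nb .##.#: next=#  (t=1,i=8, bit13=1)
  nb .##..: next=.  (t=0,i=6, bit12=0)
  nb .#.##: next=#  (t=0,i=10, bit11=1)
  nb .#.#.: next=#  (t=0,i=1, bit10=1)
  nb .#..#: next=#  (t=0,i=3, bit9=1)
  nb .#...: next=.  (t=1,i=11, bit8=0)
  nb ..###: next=.  (t=2,i=14, bit7=0)
  nb ..##.: next=#  (t=0,i=5, bit6=1)
  nb ..#.#: next=.  (t=0,i=9, bit5=0)
  nb ..#..: next=.  (t=7,i=3, bit4=0)
  nb ...##: next=.  (t=1,i=13, bit3=0)
  nb ...#.: next=#  (t=5,i=17, bit2=1)
  nb ....#: next=.  (t=2,i=3, bit1=0)
  nb .....: next=.  (t=4,i=4, bit0=0)
  bits 00111111000111000010111001000100 = 1058811460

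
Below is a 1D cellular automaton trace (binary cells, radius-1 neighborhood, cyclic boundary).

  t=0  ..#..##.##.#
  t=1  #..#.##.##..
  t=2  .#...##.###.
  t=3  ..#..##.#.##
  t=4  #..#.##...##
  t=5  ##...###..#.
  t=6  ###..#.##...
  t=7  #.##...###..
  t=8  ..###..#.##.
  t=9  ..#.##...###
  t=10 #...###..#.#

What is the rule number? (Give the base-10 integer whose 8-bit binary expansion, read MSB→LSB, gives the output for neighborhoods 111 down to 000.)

88

  nb ###: next=.  (t=2,i=9, bit7=0)
  nb ##.: next=#  (t=0,i=6, bit6=1)
  nb #.#: next=.  (t=0,i=7, bit5=0)
  nb #..: next=#  (t=0,i=0, bit4=1)
  nb .##: next=#  (t=0,i=5, bit3=1)
  nb .#.: next=.  (t=0,i=2, bit2=0)
  nb ..#: next=.  (t=0,i=1, bit1=0)
  nb ...: next=.  (t=2,i=3, bit0=0)
  bits 01011000 = 88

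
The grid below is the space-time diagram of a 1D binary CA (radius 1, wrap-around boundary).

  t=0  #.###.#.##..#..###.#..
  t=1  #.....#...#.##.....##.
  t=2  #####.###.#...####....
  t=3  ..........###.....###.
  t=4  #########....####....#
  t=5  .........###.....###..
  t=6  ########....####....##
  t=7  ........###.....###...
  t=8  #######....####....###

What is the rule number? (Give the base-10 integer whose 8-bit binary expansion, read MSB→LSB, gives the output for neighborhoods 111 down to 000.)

21

  nb ###: next=.  (t=0,i=3, bit7=0)
  nb ##.: next=.  (t=0,i=4, bit6=0)
  nb #.#: next=.  (t=0,i=1, bit5=0)
  nb #..: next=#  (t=0,i=10, bit4=1)
  nb .##: next=.  (t=0,i=2, bit3=0)
  nb .#.: next=#  (t=0,i=0, bit2=1)
  nb ..#: next=.  (t=0,i=11, bit1=0)
  nb ...: next=#  (t=1,i=2, bit0=1)
  bits 00010101 = 21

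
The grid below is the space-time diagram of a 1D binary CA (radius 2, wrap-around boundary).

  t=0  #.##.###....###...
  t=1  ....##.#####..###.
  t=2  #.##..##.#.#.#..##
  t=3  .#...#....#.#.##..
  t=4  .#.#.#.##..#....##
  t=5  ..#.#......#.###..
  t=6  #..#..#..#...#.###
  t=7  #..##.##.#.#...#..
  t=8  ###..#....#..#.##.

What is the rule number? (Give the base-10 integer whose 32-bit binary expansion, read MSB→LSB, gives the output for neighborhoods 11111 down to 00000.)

2576025114

  #####|#  b31=1 t=1,i=9
  ####.|.  b30=0 t=1,i=10
  ###.#|.  b29=0 t=2,i=0
  ###..|#  b28=1 t=0,i=7
  ##.##|#  b27=1 t=0,i=4
  ##.#.|.  b26=0 t=2,i=8
  ##..#|.  b25=0 t=1,i=12
  ##...|#  b24=1 t=0,i=8
  #.###|#  b23=1 t=0,i=5
  #.##.|.  b22=0 t=0,i=2
  #.#.#|.  b21=0 t=2,i=9
  #.#..|.  b20=0 t=2,i=13
  #..##|#  b19=1 t=1,i=13
  #..#.|.  b18=0 t=4,i=10
  #...#|#  b17=1 t=0,i=16
  #....|#  b16=1 t=0,i=9
  .####|.  b15=0 t=1,i=8
  .###.|.  b14=0 t=0,i=6
  .##.#|.  b13=0 t=0,i=3
  .##..|.  b12=0 t=2,i=3
  .#.##|.  b11=0 t=0,i=1
  .#.#.|#  b10=1 t=2,i=10
  .#..#|#  b9=1 t=2,i=14
  .#...|.  b8=0 t=3,i=2
  ..###|.  b7=0 t=0,i=12
  ..##.|.  b6=0 t=1,i=4
  ..#.#|.  b5=0 t=0,i=0
  ..#..|#  b4=1 t=3,i=1
  ...##|#  b3=1 t=0,i=11
  ...#.|.  b2=0 t=0,i=17
  ....#|#  b1=1 t=0,i=10
  .....|.  b0=0 t=1,i=1
  bits 10011001100010110000011000011010 = 2576025114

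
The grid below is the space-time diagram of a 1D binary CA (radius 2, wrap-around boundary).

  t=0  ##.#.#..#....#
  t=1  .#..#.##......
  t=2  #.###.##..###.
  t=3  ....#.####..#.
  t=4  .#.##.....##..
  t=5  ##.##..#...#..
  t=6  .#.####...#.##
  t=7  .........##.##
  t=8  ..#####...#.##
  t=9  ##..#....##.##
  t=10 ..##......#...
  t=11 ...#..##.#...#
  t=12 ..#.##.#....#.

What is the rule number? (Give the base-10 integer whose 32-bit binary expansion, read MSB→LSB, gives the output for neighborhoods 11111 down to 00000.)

  #####|#  b31=1 t=8,i=4
  ####.|.  b30=0 t=3,i=8
  ###.#|#  b29=1 t=0,i=1
  ###..|.  b28=0 t=3,i=9
  ##.##|.  b27=0 t=2,i=5
  ##.#.|.  b26=0 t=0,i=2
  ##..#|#  b25=1 t=2,i=8
  ##...|.  b24=0 t=1,i=8
  #.###|.  b23=0 t=2,i=2
  #.##.|#  b22=1 t=1,i=6
  #.#.#|.  b21=0 t=0,i=3
  #.#..|.  b20=0 t=0,i=5
  #..##|#  b19=1 t=2,i=9
  #..#.|#  b18=1 t=0,i=7
  #...#|.  b17=0 t=4,i=13
  #....|.  b16=0 t=0,i=10
  .####|.  b15=0 t=3,i=7
  .###.|.  b14=0 t=0,i=0
  .##.#|#  b13=1 t=5,i=1
  .##..|#  b12=1 t=1,i=7
  .#.##|.  b11=0 t=1,i=5
  .#.#.|#  b10=1 t=0,i=4
  .#..#|#  b9=1 t=0,i=6
  .#...|.  b8=0 t=0,i=9
  ..###|.  b7=0 t=0,i=13
  ..##.|.  b6=0 t=4,i=10
  ..#.#|#  b5=1 t=1,i=4
  ..#..|.  b4=0 t=0,i=8
  ...##|.  b3=0 t=0,i=12
  ...#.|#  b2=1 t=1,i=0
  ....#|.  b1=0 t=0,i=11
  .....|#  b0=1 t=1,i=10
  bits 10100010010011000011011000100101 = 2722903589

2722903589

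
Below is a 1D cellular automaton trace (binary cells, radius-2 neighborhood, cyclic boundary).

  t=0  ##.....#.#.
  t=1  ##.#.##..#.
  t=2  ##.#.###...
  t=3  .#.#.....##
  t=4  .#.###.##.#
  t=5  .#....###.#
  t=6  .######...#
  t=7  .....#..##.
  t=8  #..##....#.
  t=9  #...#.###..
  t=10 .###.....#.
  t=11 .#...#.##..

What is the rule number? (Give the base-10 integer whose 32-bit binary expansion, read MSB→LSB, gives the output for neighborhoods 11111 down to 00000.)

  [31] ##### => .  t=6,i=3
  [30] ####. => #  t=6,i=5
  [29] ###.# => .  t=4,i=5
  [28] ###.. => .  t=2,i=7
  [27] ##.## => #  t=4,i=6
  [26] ##.#. => .  t=1,i=2
  [25] ##..# => #  t=1,i=7
  [24] ##... => .  t=0,i=2
  [23] #.### => .  t=2,i=5
  [22] #.##. => #  t=0,i=0
  [21] #.#.# => #  t=0,i=9
  [20] #.#.. => #  t=3,i=3
  [19] #..## => .  t=7,i=7
  [18] #..#. => .  t=1,i=8
  [17] #...# => #  t=2,i=9
  [16] #.... => #  t=0,i=3
  [15] .#### => .  t=6,i=2
  [14] .###. => .  t=2,i=6
  [13] .##.# => #  t=1,i=1
  [12] .##.. => #  t=0,i=1
  [11] .#.## => .  t=0,i=10
  [10] .#.#. => .  t=0,i=8
  [9] .#..# => .  t=7,i=6
  [8] .#... => #  t=3,i=4
  [7] ..### => #  t=5,i=6
  [6] ..##. => .  t=2,i=0
  [5] ..#.# => .  t=0,i=7
  [4] ..#.. => .  t=7,i=5
  [3] ...## => #  t=2,i=10
  [2] ...#. => #  t=0,i=6
  [1] ....# => #  t=0,i=5
  [0] ..... => .  t=0,i=4
  bits 01001010011100110011000110001110 = 1249063310

1249063310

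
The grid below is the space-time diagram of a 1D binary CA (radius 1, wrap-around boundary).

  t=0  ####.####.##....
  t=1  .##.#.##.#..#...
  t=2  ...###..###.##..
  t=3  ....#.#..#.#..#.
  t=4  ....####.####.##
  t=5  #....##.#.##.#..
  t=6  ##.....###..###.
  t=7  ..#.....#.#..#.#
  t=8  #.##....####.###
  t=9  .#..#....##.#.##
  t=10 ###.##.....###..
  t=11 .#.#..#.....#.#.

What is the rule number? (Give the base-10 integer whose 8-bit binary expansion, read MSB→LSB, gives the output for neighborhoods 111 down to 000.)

  ###|#  b7=1 t=0,i=1
  ##.|.  b6=0 t=0,i=3
  #.#|#  b5=1 t=0,i=4
  #..|#  b4=1 t=0,i=12
  .##|.  b3=0 t=0,i=0
  .#.|#  b2=1 t=1,i=4
  ..#|.  b1=0 t=0,i=15
  ...|.  b0=0 t=0,i=13
  bits 10110100 = 180

180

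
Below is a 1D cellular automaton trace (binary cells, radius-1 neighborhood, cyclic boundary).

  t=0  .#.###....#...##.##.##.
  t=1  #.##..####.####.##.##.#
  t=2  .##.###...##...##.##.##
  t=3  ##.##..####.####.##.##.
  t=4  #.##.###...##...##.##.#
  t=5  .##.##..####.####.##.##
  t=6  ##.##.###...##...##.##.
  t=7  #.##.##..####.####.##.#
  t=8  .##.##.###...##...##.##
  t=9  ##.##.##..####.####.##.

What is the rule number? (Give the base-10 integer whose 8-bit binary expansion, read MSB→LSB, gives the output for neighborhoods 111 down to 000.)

  ###|.  b7=0 t=0,i=4
  ##.|.  b6=0 t=0,i=5
  #.#|#  b5=1 t=0,i=2
  #..|#  b4=1 t=0,i=6
  .##|#  b3=1 t=0,i=3
  .#.|.  b2=0 t=0,i=1
  ..#|#  b1=1 t=0,i=0
  ...|#  b0=1 t=0,i=7
  bits 00111011 = 59

59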